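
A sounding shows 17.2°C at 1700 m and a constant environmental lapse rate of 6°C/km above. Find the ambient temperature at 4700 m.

Environmental to 4700 m: -6 × 3 km = -18°C, so T = -0.8°C.

-0.8°C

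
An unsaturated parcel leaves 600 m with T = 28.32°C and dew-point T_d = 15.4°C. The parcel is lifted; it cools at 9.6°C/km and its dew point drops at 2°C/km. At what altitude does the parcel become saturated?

T and T_d converge at 9.6 − 2 = 7.6°C per km
Height above start = (28.32 − 15.4) / 7.6 = 1.7 km
LCL altitude = 600 m + 1700 m = 2300 m

2300 m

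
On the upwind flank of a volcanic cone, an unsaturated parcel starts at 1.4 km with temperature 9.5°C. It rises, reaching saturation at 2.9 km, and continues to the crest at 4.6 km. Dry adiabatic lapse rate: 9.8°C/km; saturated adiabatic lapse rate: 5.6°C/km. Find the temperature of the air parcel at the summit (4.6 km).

1400 → 2900 m (dry, 9.8°C/km): ΔT = -9.8 × 1.5 = -14.7°C → T = -5.2°C
2900 → 4600 m (saturated, 5.6°C/km): ΔT = -5.6 × 1.7 = -9.52°C → T = -14.72°C

-14.72°C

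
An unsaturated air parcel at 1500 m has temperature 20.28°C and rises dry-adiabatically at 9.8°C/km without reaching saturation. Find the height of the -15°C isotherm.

5100 m

Height above start = (20.28 − (-15)) / 9.8 = 3.6 km
Altitude = 1500 m + 3600 m = 5100 m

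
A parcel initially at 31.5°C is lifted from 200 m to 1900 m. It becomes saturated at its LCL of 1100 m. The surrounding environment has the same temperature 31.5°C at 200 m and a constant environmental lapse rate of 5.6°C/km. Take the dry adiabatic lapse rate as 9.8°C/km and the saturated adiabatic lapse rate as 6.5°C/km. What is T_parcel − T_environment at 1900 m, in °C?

Parcel:
  From 200 m to 1100 m (dry): cools by 9.8 × 0.9 = 8.82°C, giving 22.68°C.
  From 1100 m to 1900 m (saturated): cools by 6.5 × 0.8 = 5.2°C, giving 17.48°C.
Environment:
  From 200 m to 1900 m (environment): cools by 5.6 × 1.7 = 9.52°C, giving 21.98°C.
T_parcel − T_env = 17.48 − 21.98 = -4.5°C

-4.5°C (parcel cooler than environment)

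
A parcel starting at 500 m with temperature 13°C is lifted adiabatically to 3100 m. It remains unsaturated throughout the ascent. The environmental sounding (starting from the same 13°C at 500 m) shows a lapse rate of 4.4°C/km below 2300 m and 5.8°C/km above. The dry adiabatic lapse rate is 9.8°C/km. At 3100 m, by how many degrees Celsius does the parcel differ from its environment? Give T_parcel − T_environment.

Parcel:
  From 500 m to 3100 m (dry): cools by 9.8 × 2.6 = 25.48°C, giving -12.48°C.
Environment:
  From 500 m to 2300 m (environment, lower layer): cools by 4.4 × 1.8 = 7.92°C, giving 5.08°C.
  From 2300 m to 3100 m (environment, upper layer): cools by 5.8 × 0.8 = 4.64°C, giving 0.44°C.
T_parcel − T_env = -12.48 − 0.44 = -12.92°C

-12.92°C (parcel cooler than environment)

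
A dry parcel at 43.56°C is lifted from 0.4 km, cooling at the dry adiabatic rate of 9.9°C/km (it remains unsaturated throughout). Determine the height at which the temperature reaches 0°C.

4.8 km

Height above start = (43.56 − 0) / 9.9 = 4.4 km
Altitude = 400 m + 4400 m = 4800 m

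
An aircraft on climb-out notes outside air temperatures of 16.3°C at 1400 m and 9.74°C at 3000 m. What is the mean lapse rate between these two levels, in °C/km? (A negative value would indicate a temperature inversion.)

Γ = −ΔT/Δz = (16.3 − 9.74) / (3000 − 1400) m
  = 6.56°C / 1.6 km = 4.1°C/km

4.1°C/km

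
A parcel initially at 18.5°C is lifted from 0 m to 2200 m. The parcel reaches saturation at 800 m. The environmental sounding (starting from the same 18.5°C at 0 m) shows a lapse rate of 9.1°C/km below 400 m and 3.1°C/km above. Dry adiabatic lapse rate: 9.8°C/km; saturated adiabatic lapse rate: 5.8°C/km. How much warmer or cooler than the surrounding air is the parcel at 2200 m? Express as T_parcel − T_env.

-6.74°C (parcel cooler than environment)

Parcel:
  0 → 800 m (dry, 9.8°C/km): ΔT = -9.8 × 0.8 = -7.84°C → T = 10.66°C
  800 → 2200 m (saturated, 5.8°C/km): ΔT = -5.8 × 1.4 = -8.12°C → T = 2.54°C
Environment:
  0 → 400 m (environment, lower layer, 9.1°C/km): ΔT = -9.1 × 0.4 = -3.64°C → T = 14.86°C
  400 → 2200 m (environment, upper layer, 3.1°C/km): ΔT = -3.1 × 1.8 = -5.58°C → T = 9.28°C
T_parcel − T_env = 2.54 − 9.28 = -6.74°C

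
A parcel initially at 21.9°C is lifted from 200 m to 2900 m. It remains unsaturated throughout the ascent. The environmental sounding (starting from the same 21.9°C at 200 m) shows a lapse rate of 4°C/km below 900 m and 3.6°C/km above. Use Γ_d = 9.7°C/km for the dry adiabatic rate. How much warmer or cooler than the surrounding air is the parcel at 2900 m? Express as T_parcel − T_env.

-16.19°C (parcel cooler than environment)

Parcel:
  Dry to 2900 m: -9.7 × 2.7 km = -26.19°C, so T = -4.29°C.
Environment:
  Environment, lower layer to 900 m: -4 × 0.7 km = -2.8°C, so T = 19.1°C.
  Environment, upper layer to 2900 m: -3.6 × 2 km = -7.2°C, so T = 11.9°C.
T_parcel − T_env = -4.29 − 11.9 = -16.19°C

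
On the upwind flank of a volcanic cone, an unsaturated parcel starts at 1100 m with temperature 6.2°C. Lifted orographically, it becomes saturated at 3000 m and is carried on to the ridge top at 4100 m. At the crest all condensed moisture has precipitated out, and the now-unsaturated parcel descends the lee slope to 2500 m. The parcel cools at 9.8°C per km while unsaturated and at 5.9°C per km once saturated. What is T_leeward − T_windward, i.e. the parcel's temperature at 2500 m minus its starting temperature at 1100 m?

-9.43°C

1100 → 3000 m (dry, 9.8°C/km): ΔT = -9.8 × 1.9 = -18.62°C → T = -12.42°C
3000 → 4100 m (saturated, 5.9°C/km): ΔT = -5.9 × 1.1 = -6.49°C → T = -18.91°C
4100 → 2500 m (dry descent, 9.8°C/km): ΔT = +9.8 × 1.6 = +15.68°C → T = -3.23°C
Net change vs windward start: -3.23 − 6.2 = -9.43°C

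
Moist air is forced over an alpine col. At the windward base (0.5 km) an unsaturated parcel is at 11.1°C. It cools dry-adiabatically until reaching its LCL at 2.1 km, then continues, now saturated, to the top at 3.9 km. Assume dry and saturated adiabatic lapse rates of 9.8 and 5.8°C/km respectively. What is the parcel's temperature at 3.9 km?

-15.02°C

500–2100 m, dry: Δz = 1.6 km ⇒ ΔT = -15.68°C; T = -4.58°C
2100–3900 m, saturated: Δz = 1.8 km ⇒ ΔT = -10.44°C; T = -15.02°C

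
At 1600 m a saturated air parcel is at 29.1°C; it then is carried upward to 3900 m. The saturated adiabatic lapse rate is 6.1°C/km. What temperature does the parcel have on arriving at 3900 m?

1600–3900 m, saturated adiabatic: Δz = 2.3 km ⇒ ΔT = -14.03°C; T = 15.07°C

15.07°C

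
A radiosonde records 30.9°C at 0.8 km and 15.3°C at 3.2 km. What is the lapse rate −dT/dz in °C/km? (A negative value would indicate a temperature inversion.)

6.5°C/km

Γ = −ΔT/Δz = (30.9 − 15.3) / (3200 − 800) m
  = 15.6°C / 2.4 km = 6.5°C/km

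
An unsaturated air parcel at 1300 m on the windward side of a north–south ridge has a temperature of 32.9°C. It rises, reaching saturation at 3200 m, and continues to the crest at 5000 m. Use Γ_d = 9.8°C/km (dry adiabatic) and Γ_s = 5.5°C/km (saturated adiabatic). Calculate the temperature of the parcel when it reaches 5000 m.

4.38°C

Dry to 3200 m: -9.8 × 1.9 km = -18.62°C, so T = 14.28°C.
Saturated to 5000 m: -5.5 × 1.8 km = -9.9°C, so T = 4.38°C.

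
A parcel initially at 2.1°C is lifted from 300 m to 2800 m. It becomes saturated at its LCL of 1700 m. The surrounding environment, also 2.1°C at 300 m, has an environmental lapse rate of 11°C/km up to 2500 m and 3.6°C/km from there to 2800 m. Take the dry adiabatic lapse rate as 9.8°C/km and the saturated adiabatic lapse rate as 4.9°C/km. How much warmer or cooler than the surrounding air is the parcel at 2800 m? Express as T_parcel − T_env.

+6.17°C (parcel warmer than environment)

Parcel:
  300 → 1700 m (dry, 9.8°C/km): ΔT = -9.8 × 1.4 = -13.72°C → T = -11.62°C
  1700 → 2800 m (saturated, 4.9°C/km): ΔT = -4.9 × 1.1 = -5.39°C → T = -17.01°C
Environment:
  300 → 2500 m (environment, lower layer, 11°C/km): ΔT = -11 × 2.2 = -24.2°C → T = -22.1°C
  2500 → 2800 m (environment, upper layer, 3.6°C/km): ΔT = -3.6 × 0.3 = -1.08°C → T = -23.18°C
T_parcel − T_env = -17.01 − (-23.18) = +6.17°C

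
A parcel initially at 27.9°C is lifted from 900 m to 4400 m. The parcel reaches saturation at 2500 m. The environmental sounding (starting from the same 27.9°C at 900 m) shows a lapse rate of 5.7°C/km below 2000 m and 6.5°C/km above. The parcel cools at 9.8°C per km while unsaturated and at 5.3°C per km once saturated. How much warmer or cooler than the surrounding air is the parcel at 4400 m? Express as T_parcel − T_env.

-3.88°C (parcel cooler than environment)

Parcel:
  Dry to 2500 m: -9.8 × 1.6 km = -15.68°C, so T = 12.22°C.
  Saturated to 4400 m: -5.3 × 1.9 km = -10.07°C, so T = 2.15°C.
Environment:
  Environment, lower layer to 2000 m: -5.7 × 1.1 km = -6.27°C, so T = 21.63°C.
  Environment, upper layer to 4400 m: -6.5 × 2.4 km = -15.6°C, so T = 6.03°C.
T_parcel − T_env = 2.15 − 6.03 = -3.88°C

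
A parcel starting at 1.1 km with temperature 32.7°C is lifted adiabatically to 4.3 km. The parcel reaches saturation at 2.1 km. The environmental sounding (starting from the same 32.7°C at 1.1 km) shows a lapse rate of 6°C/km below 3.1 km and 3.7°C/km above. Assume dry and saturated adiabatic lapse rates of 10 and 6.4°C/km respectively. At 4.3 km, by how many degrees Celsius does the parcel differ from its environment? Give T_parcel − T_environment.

Parcel:
  1100–2100 m, dry: Δz = 1 km ⇒ ΔT = -10°C; T = 22.7°C
  2100–4300 m, saturated: Δz = 2.2 km ⇒ ΔT = -14.08°C; T = 8.62°C
Environment:
  1100–3100 m, environment, lower layer: Δz = 2 km ⇒ ΔT = -12°C; T = 20.7°C
  3100–4300 m, environment, upper layer: Δz = 1.2 km ⇒ ΔT = -4.44°C; T = 16.26°C
T_parcel − T_env = 8.62 − 16.26 = -7.64°C

-7.64°C (parcel cooler than environment)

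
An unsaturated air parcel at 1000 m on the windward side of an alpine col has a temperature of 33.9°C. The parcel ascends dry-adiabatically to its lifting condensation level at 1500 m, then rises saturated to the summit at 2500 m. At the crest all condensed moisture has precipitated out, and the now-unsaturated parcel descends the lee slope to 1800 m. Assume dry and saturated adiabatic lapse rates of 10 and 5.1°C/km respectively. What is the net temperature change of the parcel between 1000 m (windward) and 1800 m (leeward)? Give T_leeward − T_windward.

From 1000 m to 1500 m (dry): cools by 10 × 0.5 = 5°C, giving 28.9°C.
From 1500 m to 2500 m (saturated): cools by 5.1 × 1 = 5.1°C, giving 23.8°C.
From 2500 m to 1800 m (dry descent): warms by 10 × 0.7 = 7°C, giving 30.8°C.
Net change vs windward start: 30.8 − 33.9 = -3.1°C

-3.1°C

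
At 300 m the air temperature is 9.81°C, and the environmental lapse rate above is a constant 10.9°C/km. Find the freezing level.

1200 m

Height above start = (9.81 − 0) / 10.9 = 0.9 km
Altitude = 300 m + 900 m = 1200 m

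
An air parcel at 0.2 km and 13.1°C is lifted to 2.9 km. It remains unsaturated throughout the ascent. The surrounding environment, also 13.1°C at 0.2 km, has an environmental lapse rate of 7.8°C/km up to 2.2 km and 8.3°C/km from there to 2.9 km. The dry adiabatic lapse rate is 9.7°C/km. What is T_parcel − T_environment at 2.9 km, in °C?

Parcel:
  200–2900 m, dry: Δz = 2.7 km ⇒ ΔT = -26.19°C; T = -13.09°C
Environment:
  200–2200 m, environment, lower layer: Δz = 2 km ⇒ ΔT = -15.6°C; T = -2.5°C
  2200–2900 m, environment, upper layer: Δz = 0.7 km ⇒ ΔT = -5.81°C; T = -8.31°C
T_parcel − T_env = -13.09 − (-8.31) = -4.78°C

-4.78°C (parcel cooler than environment)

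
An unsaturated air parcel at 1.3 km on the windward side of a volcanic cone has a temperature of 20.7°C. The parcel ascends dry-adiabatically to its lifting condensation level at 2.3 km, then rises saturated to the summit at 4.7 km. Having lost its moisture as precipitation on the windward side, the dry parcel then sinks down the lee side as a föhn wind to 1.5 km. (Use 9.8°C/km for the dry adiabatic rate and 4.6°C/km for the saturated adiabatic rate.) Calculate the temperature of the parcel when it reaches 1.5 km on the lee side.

From 1300 m to 2300 m (dry): cools by 9.8 × 1 = 9.8°C, giving 10.9°C.
From 2300 m to 4700 m (saturated): cools by 4.6 × 2.4 = 11.04°C, giving -0.14°C.
From 4700 m to 1500 m (dry descent): warms by 9.8 × 3.2 = 31.36°C, giving 31.22°C.

31.22°C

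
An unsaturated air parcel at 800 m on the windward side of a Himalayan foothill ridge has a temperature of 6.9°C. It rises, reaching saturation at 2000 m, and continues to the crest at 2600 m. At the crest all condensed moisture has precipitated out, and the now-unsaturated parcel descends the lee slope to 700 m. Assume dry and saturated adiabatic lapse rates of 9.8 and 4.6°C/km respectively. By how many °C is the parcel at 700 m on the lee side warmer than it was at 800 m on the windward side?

+4.1°C

From 800 m to 2000 m (dry): cools by 9.8 × 1.2 = 11.76°C, giving -4.86°C.
From 2000 m to 2600 m (saturated): cools by 4.6 × 0.6 = 2.76°C, giving -7.62°C.
From 2600 m to 700 m (dry descent): warms by 9.8 × 1.9 = 18.62°C, giving 11°C.
Net change vs windward start: 11 − 6.9 = +4.1°C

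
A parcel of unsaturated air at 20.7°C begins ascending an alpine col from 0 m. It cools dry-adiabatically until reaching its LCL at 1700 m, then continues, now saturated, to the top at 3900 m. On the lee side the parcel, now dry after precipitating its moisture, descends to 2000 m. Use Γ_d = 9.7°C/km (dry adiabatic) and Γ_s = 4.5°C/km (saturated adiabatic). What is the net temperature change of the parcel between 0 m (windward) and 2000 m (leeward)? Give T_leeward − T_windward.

0–1700 m, dry: Δz = 1.7 km ⇒ ΔT = -16.49°C; T = 4.21°C
1700–3900 m, saturated: Δz = 2.2 km ⇒ ΔT = -9.9°C; T = -5.69°C
3900–2000 m, dry descent: Δz = 1.9 km ⇒ ΔT = +18.43°C; T = 12.74°C
Net change vs windward start: 12.74 − 20.7 = -7.96°C

-7.96°C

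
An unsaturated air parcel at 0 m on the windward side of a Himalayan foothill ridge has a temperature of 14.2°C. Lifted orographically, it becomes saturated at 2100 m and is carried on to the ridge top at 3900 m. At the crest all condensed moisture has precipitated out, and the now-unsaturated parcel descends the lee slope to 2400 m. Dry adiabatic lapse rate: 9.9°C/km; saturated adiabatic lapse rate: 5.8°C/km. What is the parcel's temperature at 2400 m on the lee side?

-2.18°C

From 0 m to 2100 m (dry): cools by 9.9 × 2.1 = 20.79°C, giving -6.59°C.
From 2100 m to 3900 m (saturated): cools by 5.8 × 1.8 = 10.44°C, giving -17.03°C.
From 3900 m to 2400 m (dry descent): warms by 9.9 × 1.5 = 14.85°C, giving -2.18°C.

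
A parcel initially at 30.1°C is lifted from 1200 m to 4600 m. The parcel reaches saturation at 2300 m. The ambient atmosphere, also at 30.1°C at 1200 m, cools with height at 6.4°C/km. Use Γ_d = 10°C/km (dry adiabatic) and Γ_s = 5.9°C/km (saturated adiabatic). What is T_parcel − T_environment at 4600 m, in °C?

-2.81°C (parcel cooler than environment)

Parcel:
  Dry to 2300 m: -10 × 1.1 km = -11°C, so T = 19.1°C.
  Saturated to 4600 m: -5.9 × 2.3 km = -13.57°C, so T = 5.53°C.
Environment:
  Environment to 4600 m: -6.4 × 3.4 km = -21.76°C, so T = 8.34°C.
T_parcel − T_env = 5.53 − 8.34 = -2.81°C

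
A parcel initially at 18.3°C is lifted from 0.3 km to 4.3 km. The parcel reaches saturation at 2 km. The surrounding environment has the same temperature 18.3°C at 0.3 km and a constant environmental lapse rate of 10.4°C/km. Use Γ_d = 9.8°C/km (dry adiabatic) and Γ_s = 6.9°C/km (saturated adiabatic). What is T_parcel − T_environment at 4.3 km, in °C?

+9.07°C (parcel warmer than environment)

Parcel:
  300–2000 m, dry: Δz = 1.7 km ⇒ ΔT = -16.66°C; T = 1.64°C
  2000–4300 m, saturated: Δz = 2.3 km ⇒ ΔT = -15.87°C; T = -14.23°C
Environment:
  300–4300 m, environment: Δz = 4 km ⇒ ΔT = -41.6°C; T = -23.3°C
T_parcel − T_env = -14.23 − (-23.3) = +9.07°C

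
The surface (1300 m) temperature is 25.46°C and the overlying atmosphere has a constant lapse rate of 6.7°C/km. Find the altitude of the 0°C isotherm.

5100 m

Height above start = (25.46 − 0) / 6.7 = 3.8 km
Altitude = 1300 m + 3800 m = 5100 m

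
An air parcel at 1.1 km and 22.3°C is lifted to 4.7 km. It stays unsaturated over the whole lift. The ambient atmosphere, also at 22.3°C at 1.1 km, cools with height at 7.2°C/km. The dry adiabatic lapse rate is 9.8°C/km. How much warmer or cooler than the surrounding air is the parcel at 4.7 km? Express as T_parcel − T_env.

Parcel:
  1100 → 4700 m (dry, 9.8°C/km): ΔT = -9.8 × 3.6 = -35.28°C → T = -12.98°C
Environment:
  1100 → 4700 m (environment, 7.2°C/km): ΔT = -7.2 × 3.6 = -25.92°C → T = -3.62°C
T_parcel − T_env = -12.98 − (-3.62) = -9.36°C

-9.36°C (parcel cooler than environment)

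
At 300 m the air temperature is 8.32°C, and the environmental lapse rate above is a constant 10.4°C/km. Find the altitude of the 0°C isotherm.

Height above start = (8.32 − 0) / 10.4 = 0.8 km
Altitude = 300 m + 800 m = 1100 m

1100 m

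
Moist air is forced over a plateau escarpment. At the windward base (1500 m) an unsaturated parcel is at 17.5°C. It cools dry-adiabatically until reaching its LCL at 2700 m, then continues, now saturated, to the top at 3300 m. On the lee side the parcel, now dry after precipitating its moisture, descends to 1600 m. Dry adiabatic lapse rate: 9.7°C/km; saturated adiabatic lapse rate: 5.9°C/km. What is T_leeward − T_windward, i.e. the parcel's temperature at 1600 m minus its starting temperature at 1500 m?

Dry to 2700 m: -9.7 × 1.2 km = -11.64°C, so T = 5.86°C.
Saturated to 3300 m: -5.9 × 0.6 km = -3.54°C, so T = 2.32°C.
Dry descent to 1600 m: +9.7 × 1.7 km = +16.49°C, so T = 18.81°C.
Net change vs windward start: 18.81 − 17.5 = +1.31°C

+1.31°C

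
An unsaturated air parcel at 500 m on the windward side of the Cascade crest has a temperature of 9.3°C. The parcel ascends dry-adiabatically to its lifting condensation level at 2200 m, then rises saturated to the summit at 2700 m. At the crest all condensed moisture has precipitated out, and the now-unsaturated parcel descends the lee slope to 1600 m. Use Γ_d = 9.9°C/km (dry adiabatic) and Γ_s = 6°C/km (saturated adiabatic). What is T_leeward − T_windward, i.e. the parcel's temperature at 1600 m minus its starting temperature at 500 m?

Dry to 2200 m: -9.9 × 1.7 km = -16.83°C, so T = -7.53°C.
Saturated to 2700 m: -6 × 0.5 km = -3°C, so T = -10.53°C.
Dry descent to 1600 m: +9.9 × 1.1 km = +10.89°C, so T = 0.36°C.
Net change vs windward start: 0.36 − 9.3 = -8.94°C

-8.94°C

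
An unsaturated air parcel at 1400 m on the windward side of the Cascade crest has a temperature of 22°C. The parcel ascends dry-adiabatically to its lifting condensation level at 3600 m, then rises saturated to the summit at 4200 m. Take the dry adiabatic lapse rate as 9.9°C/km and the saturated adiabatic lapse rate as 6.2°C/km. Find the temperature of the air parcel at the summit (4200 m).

1400 → 3600 m (dry, 9.9°C/km): ΔT = -9.9 × 2.2 = -21.78°C → T = 0.22°C
3600 → 4200 m (saturated, 6.2°C/km): ΔT = -6.2 × 0.6 = -3.72°C → T = -3.5°C

-3.5°C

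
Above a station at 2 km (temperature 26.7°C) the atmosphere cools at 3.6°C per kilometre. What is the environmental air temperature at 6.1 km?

11.94°C

2000 → 6100 m (environmental, 3.6°C/km): ΔT = -3.6 × 4.1 = -14.76°C → T = 11.94°C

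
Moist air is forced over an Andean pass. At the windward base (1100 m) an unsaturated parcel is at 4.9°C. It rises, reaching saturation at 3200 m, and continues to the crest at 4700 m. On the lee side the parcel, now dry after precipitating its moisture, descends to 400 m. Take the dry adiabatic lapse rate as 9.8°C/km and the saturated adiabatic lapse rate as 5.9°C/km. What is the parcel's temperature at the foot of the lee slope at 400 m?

17.61°C

1100 → 3200 m (dry, 9.8°C/km): ΔT = -9.8 × 2.1 = -20.58°C → T = -15.68°C
3200 → 4700 m (saturated, 5.9°C/km): ΔT = -5.9 × 1.5 = -8.85°C → T = -24.53°C
4700 → 400 m (dry descent, 9.8°C/km): ΔT = +9.8 × 4.3 = +42.14°C → T = 17.61°C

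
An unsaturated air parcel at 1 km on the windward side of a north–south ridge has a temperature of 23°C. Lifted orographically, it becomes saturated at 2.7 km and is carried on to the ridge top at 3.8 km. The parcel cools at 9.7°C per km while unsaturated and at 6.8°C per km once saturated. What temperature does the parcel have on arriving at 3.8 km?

Dry to 2700 m: -9.7 × 1.7 km = -16.49°C, so T = 6.51°C.
Saturated to 3800 m: -6.8 × 1.1 km = -7.48°C, so T = -0.97°C.

-0.97°C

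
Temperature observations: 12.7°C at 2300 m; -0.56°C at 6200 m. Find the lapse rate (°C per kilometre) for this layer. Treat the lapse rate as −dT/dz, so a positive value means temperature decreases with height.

3.4°C/km

Γ = −ΔT/Δz = (12.7 − (-0.56)) / (6200 − 2300) m
  = 13.26°C / 3.9 km = 3.4°C/km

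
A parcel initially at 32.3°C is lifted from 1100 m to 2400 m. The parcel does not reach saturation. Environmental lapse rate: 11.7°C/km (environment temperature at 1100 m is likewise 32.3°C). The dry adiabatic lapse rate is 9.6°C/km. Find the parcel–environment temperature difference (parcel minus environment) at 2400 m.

+2.73°C (parcel warmer than environment)

Parcel:
  1100–2400 m, dry: Δz = 1.3 km ⇒ ΔT = -12.48°C; T = 19.82°C
Environment:
  1100–2400 m, environment: Δz = 1.3 km ⇒ ΔT = -15.21°C; T = 17.09°C
T_parcel − T_env = 19.82 − 17.09 = +2.73°C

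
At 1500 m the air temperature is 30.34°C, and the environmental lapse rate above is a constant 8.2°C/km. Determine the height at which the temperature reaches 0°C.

Height above start = (30.34 − 0) / 8.2 = 3.7 km
Altitude = 1500 m + 3700 m = 5200 m

5200 m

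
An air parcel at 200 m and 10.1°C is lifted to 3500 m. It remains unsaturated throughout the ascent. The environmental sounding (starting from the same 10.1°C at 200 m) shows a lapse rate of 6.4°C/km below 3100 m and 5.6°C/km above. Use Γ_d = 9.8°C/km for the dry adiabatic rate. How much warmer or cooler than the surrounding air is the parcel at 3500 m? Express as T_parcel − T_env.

Parcel:
  200–3500 m, dry: Δz = 3.3 km ⇒ ΔT = -32.34°C; T = -22.24°C
Environment:
  200–3100 m, environment, lower layer: Δz = 2.9 km ⇒ ΔT = -18.56°C; T = -8.46°C
  3100–3500 m, environment, upper layer: Δz = 0.4 km ⇒ ΔT = -2.24°C; T = -10.7°C
T_parcel − T_env = -22.24 − (-10.7) = -11.54°C

-11.54°C (parcel cooler than environment)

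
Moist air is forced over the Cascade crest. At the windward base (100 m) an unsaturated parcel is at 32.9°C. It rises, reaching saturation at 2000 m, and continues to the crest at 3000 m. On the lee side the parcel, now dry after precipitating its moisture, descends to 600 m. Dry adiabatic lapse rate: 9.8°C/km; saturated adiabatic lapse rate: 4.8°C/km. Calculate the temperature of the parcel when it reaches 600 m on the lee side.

33°C

Dry to 2000 m: -9.8 × 1.9 km = -18.62°C, so T = 14.28°C.
Saturated to 3000 m: -4.8 × 1 km = -4.8°C, so T = 9.48°C.
Dry descent to 600 m: +9.8 × 2.4 km = +23.52°C, so T = 33°C.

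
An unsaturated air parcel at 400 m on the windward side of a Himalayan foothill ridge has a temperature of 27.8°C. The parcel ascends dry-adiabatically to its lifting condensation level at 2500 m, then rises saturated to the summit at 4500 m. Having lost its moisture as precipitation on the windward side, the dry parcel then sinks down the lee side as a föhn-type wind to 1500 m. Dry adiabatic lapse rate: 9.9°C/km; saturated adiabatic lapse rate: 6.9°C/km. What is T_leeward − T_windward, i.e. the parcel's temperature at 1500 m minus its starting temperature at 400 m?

-4.89°C

400 → 2500 m (dry, 9.9°C/km): ΔT = -9.9 × 2.1 = -20.79°C → T = 7.01°C
2500 → 4500 m (saturated, 6.9°C/km): ΔT = -6.9 × 2 = -13.8°C → T = -6.79°C
4500 → 1500 m (dry descent, 9.9°C/km): ΔT = +9.9 × 3 = +29.7°C → T = 22.91°C
Net change vs windward start: 22.91 − 27.8 = -4.89°C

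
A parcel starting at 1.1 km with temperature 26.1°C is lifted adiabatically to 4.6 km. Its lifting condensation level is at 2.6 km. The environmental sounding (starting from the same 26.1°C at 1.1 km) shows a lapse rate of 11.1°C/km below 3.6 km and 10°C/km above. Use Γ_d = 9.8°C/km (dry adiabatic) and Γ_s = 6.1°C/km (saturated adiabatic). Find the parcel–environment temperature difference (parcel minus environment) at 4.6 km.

Parcel:
  Dry to 2600 m: -9.8 × 1.5 km = -14.7°C, so T = 11.4°C.
  Saturated to 4600 m: -6.1 × 2 km = -12.2°C, so T = -0.8°C.
Environment:
  Environment, lower layer to 3600 m: -11.1 × 2.5 km = -27.75°C, so T = -1.65°C.
  Environment, upper layer to 4600 m: -10 × 1 km = -10°C, so T = -11.65°C.
T_parcel − T_env = -0.8 − (-11.65) = +10.85°C

+10.85°C (parcel warmer than environment)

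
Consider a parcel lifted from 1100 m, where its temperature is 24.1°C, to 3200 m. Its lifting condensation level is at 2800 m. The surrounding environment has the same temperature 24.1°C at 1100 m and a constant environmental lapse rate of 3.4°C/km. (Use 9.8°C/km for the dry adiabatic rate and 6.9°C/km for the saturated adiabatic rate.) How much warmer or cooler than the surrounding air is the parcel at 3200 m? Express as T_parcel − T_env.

Parcel:
  1100–2800 m, dry: Δz = 1.7 km ⇒ ΔT = -16.66°C; T = 7.44°C
  2800–3200 m, saturated: Δz = 0.4 km ⇒ ΔT = -2.76°C; T = 4.68°C
Environment:
  1100–3200 m, environment: Δz = 2.1 km ⇒ ΔT = -7.14°C; T = 16.96°C
T_parcel − T_env = 4.68 − 16.96 = -12.28°C

-12.28°C (parcel cooler than environment)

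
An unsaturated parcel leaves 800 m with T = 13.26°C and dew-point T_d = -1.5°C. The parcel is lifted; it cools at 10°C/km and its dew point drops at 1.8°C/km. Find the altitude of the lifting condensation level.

2600 m

T and T_d converge at 10 − 1.8 = 8.2°C per km
Height above start = (13.26 − (-1.5)) / 8.2 = 1.8 km
LCL altitude = 800 m + 1800 m = 2600 m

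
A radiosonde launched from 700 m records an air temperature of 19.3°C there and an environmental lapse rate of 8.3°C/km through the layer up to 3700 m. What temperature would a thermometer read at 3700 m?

700 → 3700 m (environmental, 8.3°C/km): ΔT = -8.3 × 3 = -24.9°C → T = -5.6°C

-5.6°C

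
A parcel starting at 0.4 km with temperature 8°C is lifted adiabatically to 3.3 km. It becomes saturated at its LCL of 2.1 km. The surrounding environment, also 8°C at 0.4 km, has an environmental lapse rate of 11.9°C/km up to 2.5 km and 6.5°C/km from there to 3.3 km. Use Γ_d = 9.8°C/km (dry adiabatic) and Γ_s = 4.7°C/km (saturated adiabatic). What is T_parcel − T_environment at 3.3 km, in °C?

Parcel:
  Dry to 2100 m: -9.8 × 1.7 km = -16.66°C, so T = -8.66°C.
  Saturated to 3300 m: -4.7 × 1.2 km = -5.64°C, so T = -14.3°C.
Environment:
  Environment, lower layer to 2500 m: -11.9 × 2.1 km = -24.99°C, so T = -16.99°C.
  Environment, upper layer to 3300 m: -6.5 × 0.8 km = -5.2°C, so T = -22.19°C.
T_parcel − T_env = -14.3 − (-22.19) = +7.89°C

+7.89°C (parcel warmer than environment)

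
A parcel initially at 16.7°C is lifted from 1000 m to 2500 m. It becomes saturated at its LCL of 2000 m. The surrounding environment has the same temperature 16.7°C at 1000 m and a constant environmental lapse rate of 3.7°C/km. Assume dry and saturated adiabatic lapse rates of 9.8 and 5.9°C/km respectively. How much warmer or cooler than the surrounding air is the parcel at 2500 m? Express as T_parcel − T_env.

-7.2°C (parcel cooler than environment)

Parcel:
  Dry to 2000 m: -9.8 × 1 km = -9.8°C, so T = 6.9°C.
  Saturated to 2500 m: -5.9 × 0.5 km = -2.95°C, so T = 3.95°C.
Environment:
  Environment to 2500 m: -3.7 × 1.5 km = -5.55°C, so T = 11.15°C.
T_parcel − T_env = 3.95 − 11.15 = -7.2°C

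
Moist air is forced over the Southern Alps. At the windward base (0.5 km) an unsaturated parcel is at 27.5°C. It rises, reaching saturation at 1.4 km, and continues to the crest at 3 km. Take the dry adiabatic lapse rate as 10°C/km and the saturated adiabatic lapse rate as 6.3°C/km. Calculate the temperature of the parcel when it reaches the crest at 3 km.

8.42°C

Dry to 1400 m: -10 × 0.9 km = -9°C, so T = 18.5°C.
Saturated to 3000 m: -6.3 × 1.6 km = -10.08°C, so T = 8.42°C.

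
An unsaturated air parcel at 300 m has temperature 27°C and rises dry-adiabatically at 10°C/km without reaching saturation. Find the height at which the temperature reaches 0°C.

Height above start = (27 − 0) / 10 = 2.7 km
Altitude = 300 m + 2700 m = 3000 m

3000 m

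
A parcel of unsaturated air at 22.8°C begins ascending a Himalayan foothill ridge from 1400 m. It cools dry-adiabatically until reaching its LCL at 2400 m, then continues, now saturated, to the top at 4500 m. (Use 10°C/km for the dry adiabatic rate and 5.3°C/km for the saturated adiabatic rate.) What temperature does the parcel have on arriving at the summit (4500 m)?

From 1400 m to 2400 m (dry): cools by 10 × 1 = 10°C, giving 12.8°C.
From 2400 m to 4500 m (saturated): cools by 5.3 × 2.1 = 11.13°C, giving 1.67°C.

1.67°C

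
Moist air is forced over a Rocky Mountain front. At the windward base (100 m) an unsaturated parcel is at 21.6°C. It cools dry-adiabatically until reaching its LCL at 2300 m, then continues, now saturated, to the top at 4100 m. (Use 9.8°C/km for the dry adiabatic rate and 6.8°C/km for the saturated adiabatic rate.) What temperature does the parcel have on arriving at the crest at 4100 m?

100–2300 m, dry: Δz = 2.2 km ⇒ ΔT = -21.56°C; T = 0.04°C
2300–4100 m, saturated: Δz = 1.8 km ⇒ ΔT = -12.24°C; T = -12.2°C

-12.2°C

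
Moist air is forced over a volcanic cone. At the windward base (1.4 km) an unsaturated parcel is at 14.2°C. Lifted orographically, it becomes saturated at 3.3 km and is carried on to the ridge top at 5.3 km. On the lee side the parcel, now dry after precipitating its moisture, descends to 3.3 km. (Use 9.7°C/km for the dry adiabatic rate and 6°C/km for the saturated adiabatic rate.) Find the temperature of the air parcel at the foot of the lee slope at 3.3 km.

3.17°C

Dry to 3300 m: -9.7 × 1.9 km = -18.43°C, so T = -4.23°C.
Saturated to 5300 m: -6 × 2 km = -12°C, so T = -16.23°C.
Dry descent to 3300 m: +9.7 × 2 km = +19.4°C, so T = 3.17°C.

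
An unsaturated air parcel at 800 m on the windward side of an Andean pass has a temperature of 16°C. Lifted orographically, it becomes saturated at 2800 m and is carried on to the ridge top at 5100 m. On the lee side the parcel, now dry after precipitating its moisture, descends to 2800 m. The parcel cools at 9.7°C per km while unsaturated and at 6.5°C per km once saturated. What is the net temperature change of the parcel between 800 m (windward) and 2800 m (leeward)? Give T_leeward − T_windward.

From 800 m to 2800 m (dry): cools by 9.7 × 2 = 19.4°C, giving -3.4°C.
From 2800 m to 5100 m (saturated): cools by 6.5 × 2.3 = 14.95°C, giving -18.35°C.
From 5100 m to 2800 m (dry descent): warms by 9.7 × 2.3 = 22.31°C, giving 3.96°C.
Net change vs windward start: 3.96 − 16 = -12.04°C

-12.04°C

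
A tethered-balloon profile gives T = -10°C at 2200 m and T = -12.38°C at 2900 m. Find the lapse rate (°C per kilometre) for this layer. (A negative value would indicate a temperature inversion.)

3.4°C/km

Γ = −ΔT/Δz = (-10 − (-12.38)) / (2900 − 2200) m
  = 2.38°C / 0.7 km = 3.4°C/km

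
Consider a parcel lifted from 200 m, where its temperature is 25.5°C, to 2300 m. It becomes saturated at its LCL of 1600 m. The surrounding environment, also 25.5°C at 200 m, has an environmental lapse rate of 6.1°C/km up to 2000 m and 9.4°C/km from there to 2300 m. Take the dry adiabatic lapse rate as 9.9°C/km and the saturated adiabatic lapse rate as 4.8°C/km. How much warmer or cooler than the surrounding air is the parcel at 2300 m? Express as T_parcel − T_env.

Parcel:
  From 200 m to 1600 m (dry): cools by 9.9 × 1.4 = 13.86°C, giving 11.64°C.
  From 1600 m to 2300 m (saturated): cools by 4.8 × 0.7 = 3.36°C, giving 8.28°C.
Environment:
  From 200 m to 2000 m (environment, lower layer): cools by 6.1 × 1.8 = 10.98°C, giving 14.52°C.
  From 2000 m to 2300 m (environment, upper layer): cools by 9.4 × 0.3 = 2.82°C, giving 11.7°C.
T_parcel − T_env = 8.28 − 11.7 = -3.42°C

-3.42°C (parcel cooler than environment)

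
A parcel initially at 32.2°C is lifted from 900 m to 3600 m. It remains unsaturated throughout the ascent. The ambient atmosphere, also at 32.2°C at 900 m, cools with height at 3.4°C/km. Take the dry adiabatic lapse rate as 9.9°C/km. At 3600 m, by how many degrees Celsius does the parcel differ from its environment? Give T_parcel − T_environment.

Parcel:
  900 → 3600 m (dry, 9.9°C/km): ΔT = -9.9 × 2.7 = -26.73°C → T = 5.47°C
Environment:
  900 → 3600 m (environment, 3.4°C/km): ΔT = -3.4 × 2.7 = -9.18°C → T = 23.02°C
T_parcel − T_env = 5.47 − 23.02 = -17.55°C

-17.55°C (parcel cooler than environment)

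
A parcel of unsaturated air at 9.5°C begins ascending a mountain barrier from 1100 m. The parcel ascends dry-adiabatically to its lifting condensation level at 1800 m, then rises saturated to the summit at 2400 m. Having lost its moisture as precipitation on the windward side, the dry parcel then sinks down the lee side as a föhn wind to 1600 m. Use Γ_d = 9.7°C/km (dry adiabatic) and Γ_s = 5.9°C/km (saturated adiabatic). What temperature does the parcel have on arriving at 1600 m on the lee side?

From 1100 m to 1800 m (dry): cools by 9.7 × 0.7 = 6.79°C, giving 2.71°C.
From 1800 m to 2400 m (saturated): cools by 5.9 × 0.6 = 3.54°C, giving -0.83°C.
From 2400 m to 1600 m (dry descent): warms by 9.7 × 0.8 = 7.76°C, giving 6.93°C.

6.93°C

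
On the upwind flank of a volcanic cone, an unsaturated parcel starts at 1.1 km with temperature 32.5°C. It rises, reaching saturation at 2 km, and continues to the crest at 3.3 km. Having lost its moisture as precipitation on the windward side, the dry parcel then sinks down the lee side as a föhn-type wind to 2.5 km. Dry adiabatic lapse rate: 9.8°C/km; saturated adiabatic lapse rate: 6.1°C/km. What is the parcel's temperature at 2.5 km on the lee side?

23.59°C

From 1100 m to 2000 m (dry): cools by 9.8 × 0.9 = 8.82°C, giving 23.68°C.
From 2000 m to 3300 m (saturated): cools by 6.1 × 1.3 = 7.93°C, giving 15.75°C.
From 3300 m to 2500 m (dry descent): warms by 9.8 × 0.8 = 7.84°C, giving 23.59°C.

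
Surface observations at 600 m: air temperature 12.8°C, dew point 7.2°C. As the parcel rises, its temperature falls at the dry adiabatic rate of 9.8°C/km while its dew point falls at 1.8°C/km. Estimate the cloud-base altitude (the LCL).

T and T_d converge at 9.8 − 1.8 = 8°C per km
Height above start = (12.8 − 7.2) / 8 = 0.7 km
LCL altitude = 600 m + 700 m = 1300 m

1300 m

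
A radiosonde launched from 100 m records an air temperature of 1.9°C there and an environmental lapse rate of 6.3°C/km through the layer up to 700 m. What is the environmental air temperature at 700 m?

Environmental to 700 m: -6.3 × 0.6 km = -3.78°C, so T = -1.88°C.

-1.88°C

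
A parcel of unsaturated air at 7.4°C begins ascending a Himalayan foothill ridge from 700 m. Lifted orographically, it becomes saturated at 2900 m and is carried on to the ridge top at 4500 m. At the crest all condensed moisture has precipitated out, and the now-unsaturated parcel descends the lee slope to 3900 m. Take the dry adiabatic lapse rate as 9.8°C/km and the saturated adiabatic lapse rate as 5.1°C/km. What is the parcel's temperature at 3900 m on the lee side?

-16.44°C

700–2900 m, dry: Δz = 2.2 km ⇒ ΔT = -21.56°C; T = -14.16°C
2900–4500 m, saturated: Δz = 1.6 km ⇒ ΔT = -8.16°C; T = -22.32°C
4500–3900 m, dry descent: Δz = 0.6 km ⇒ ΔT = +5.88°C; T = -16.44°C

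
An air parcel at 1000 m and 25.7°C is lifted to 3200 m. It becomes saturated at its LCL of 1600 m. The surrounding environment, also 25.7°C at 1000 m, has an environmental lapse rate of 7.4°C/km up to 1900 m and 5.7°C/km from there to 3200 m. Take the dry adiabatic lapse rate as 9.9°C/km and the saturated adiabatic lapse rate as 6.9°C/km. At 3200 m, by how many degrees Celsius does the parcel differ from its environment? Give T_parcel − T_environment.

-2.91°C (parcel cooler than environment)

Parcel:
  From 1000 m to 1600 m (dry): cools by 9.9 × 0.6 = 5.94°C, giving 19.76°C.
  From 1600 m to 3200 m (saturated): cools by 6.9 × 1.6 = 11.04°C, giving 8.72°C.
Environment:
  From 1000 m to 1900 m (environment, lower layer): cools by 7.4 × 0.9 = 6.66°C, giving 19.04°C.
  From 1900 m to 3200 m (environment, upper layer): cools by 5.7 × 1.3 = 7.41°C, giving 11.63°C.
T_parcel − T_env = 8.72 − 11.63 = -2.91°C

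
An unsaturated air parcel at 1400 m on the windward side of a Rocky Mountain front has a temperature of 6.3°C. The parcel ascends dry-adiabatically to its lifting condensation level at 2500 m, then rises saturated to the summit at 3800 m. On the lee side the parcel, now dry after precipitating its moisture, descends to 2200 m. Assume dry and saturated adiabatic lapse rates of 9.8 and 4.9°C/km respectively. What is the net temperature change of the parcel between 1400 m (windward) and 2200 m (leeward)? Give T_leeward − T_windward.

From 1400 m to 2500 m (dry): cools by 9.8 × 1.1 = 10.78°C, giving -4.48°C.
From 2500 m to 3800 m (saturated): cools by 4.9 × 1.3 = 6.37°C, giving -10.85°C.
From 3800 m to 2200 m (dry descent): warms by 9.8 × 1.6 = 15.68°C, giving 4.83°C.
Net change vs windward start: 4.83 − 6.3 = -1.47°C

-1.47°C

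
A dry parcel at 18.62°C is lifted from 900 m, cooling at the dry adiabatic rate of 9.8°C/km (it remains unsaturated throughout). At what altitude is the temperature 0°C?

2800 m

Height above start = (18.62 − 0) / 9.8 = 1.9 km
Altitude = 900 m + 1900 m = 2800 m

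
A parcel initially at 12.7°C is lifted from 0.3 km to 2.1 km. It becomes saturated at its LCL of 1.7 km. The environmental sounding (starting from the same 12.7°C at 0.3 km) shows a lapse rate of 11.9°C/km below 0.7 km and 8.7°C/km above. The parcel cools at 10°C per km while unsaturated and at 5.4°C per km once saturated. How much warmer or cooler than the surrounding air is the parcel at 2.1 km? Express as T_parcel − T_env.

Parcel:
  300–1700 m, dry: Δz = 1.4 km ⇒ ΔT = -14°C; T = -1.3°C
  1700–2100 m, saturated: Δz = 0.4 km ⇒ ΔT = -2.16°C; T = -3.46°C
Environment:
  300–700 m, environment, lower layer: Δz = 0.4 km ⇒ ΔT = -4.76°C; T = 7.94°C
  700–2100 m, environment, upper layer: Δz = 1.4 km ⇒ ΔT = -12.18°C; T = -4.24°C
T_parcel − T_env = -3.46 − (-4.24) = +0.78°C

+0.78°C (parcel warmer than environment)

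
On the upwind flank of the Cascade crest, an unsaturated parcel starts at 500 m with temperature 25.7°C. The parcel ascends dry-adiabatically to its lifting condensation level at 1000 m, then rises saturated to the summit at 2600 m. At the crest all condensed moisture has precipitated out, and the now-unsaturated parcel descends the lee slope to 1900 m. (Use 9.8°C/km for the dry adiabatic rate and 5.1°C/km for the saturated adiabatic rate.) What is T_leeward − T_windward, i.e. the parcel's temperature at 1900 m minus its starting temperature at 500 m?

-6.2°C

500 → 1000 m (dry, 9.8°C/km): ΔT = -9.8 × 0.5 = -4.9°C → T = 20.8°C
1000 → 2600 m (saturated, 5.1°C/km): ΔT = -5.1 × 1.6 = -8.16°C → T = 12.64°C
2600 → 1900 m (dry descent, 9.8°C/km): ΔT = +9.8 × 0.7 = +6.86°C → T = 19.5°C
Net change vs windward start: 19.5 − 25.7 = -6.2°C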